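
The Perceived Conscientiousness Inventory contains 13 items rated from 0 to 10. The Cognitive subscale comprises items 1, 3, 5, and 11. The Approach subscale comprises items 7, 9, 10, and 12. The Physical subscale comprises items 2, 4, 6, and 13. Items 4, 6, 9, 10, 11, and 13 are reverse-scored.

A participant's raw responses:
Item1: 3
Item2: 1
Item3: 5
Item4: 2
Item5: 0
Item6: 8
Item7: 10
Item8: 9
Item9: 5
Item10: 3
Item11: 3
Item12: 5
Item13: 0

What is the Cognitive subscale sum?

Cognitive items: 1, 3, 5, 11.
Of these, item 11 is reverse-scored; on a 0–10 scale, reversed = 10 − raw.
  item 1: 3
  item 3: 5
  item 5: 0
  item 11: 10 − 3 = 7
Sum = 3 + 5 + 0 + 7 = 15

15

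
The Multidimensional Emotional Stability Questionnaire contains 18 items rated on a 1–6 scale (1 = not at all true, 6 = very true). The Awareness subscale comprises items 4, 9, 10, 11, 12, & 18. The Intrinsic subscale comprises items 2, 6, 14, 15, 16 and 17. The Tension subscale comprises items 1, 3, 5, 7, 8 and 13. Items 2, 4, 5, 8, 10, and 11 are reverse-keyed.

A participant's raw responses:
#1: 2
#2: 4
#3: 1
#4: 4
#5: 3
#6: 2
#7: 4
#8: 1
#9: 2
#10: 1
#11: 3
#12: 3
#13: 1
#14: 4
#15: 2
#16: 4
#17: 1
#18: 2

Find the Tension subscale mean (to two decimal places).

Tension items: 1, 3, 5, 7, 8, 13.
Of these, items 5 and 8 are reverse-keyed; reversed = (1+6) − raw = 7 − raw.
  item 1: 2
  item 3: 1
  item 5: 7 − 3 = 4
  item 7: 4
  item 8: 7 − 1 = 6
  item 13: 1
Sum = 2 + 1 + 4 + 4 + 6 + 1 = 18
Mean = 18 / 6 = 3.00

3.00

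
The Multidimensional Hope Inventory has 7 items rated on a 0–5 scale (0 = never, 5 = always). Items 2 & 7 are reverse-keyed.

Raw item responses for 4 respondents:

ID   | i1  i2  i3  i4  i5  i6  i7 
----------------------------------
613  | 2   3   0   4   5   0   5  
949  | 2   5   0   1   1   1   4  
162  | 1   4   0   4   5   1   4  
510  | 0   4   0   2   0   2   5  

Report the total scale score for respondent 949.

Respondent 949 raw: 2, 5, 0, 1, 1, 1, 4.
Reverse-coded (reverse-coded value = 5 − response):
  item 1: 2
  item 2: 5 − 5 = 0
  item 3: 0
  item 4: 1
  item 5: 1
  item 6: 1
  item 7: 5 − 4 = 1
Sum = 2 + 0 + 0 + 1 + 1 + 1 + 1 = 6

6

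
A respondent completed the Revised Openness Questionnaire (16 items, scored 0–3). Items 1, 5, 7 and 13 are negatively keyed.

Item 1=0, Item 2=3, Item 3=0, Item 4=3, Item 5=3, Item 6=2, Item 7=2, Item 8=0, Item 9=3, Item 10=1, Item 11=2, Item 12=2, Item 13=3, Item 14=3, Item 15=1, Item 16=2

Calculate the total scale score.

Reversing items 1, 5, 7 and 13 with 3 − raw:
Total = (3−0) + 3 + 0 + 3 + (3−3) + 2 + (3−2) + 0 + 3 + 1 + 2 + 2 + (3−3) + 3 + 1 + 2
      = 3 + 3 + 0 + 3 + 0 + 2 + 1 + 0 + 3 + 1 + 2 + 2 + 0 + 3 + 1 + 2 = 26

26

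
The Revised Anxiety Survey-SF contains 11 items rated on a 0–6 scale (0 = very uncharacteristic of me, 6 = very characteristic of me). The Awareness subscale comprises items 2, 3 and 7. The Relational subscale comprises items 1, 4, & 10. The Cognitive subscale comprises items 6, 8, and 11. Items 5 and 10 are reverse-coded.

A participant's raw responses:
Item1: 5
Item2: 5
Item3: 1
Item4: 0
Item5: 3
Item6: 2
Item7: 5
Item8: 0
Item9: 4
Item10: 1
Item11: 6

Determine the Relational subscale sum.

10

Relational items: 1, 4, 10.
Of these, item 10 is reverse-coded; reverse-coded value = 6 − response.
  item 1: 5
  item 4: 0
  item 10: 6 − 1 = 5
Sum = 5 + 0 + 5 = 10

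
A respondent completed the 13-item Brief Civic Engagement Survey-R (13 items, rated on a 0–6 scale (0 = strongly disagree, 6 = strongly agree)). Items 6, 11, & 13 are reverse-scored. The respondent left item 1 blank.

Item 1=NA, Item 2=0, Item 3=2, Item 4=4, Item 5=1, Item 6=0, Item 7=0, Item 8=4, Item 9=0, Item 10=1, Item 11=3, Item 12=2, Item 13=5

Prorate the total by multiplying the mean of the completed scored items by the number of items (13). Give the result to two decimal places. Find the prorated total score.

26.00

Reverse-coded (reversed = (0+6) − raw = 6 − raw):
  item 6: 6 − 0 = 6
  item 11: 6 − 3 = 3
  item 13: 6 − 5 = 1
Completed scored items (12 of 13): 0, 2, 4, 1, 6, 0, 4, 0, 1, 3, 2, 1; sum = 24.
Person mean = 24 / 12 ≈ 2.0000
Prorated total = (24 / 12) × 13 = 26.00 (to 2 dp)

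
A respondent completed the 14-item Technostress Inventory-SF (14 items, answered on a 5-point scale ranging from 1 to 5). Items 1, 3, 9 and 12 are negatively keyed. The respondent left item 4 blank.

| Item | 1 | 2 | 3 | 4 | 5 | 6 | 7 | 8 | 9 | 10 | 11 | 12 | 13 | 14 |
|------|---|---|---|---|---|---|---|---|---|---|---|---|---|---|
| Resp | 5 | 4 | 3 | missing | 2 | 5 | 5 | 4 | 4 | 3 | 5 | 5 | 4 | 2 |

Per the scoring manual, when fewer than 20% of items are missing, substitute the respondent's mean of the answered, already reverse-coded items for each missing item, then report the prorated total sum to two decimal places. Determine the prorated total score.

Reverse-coded (on a 1–5 scale, reversed = 6 − raw):
  item 1: 6 − 5 = 1
  item 3: 6 − 3 = 3
  item 9: 6 − 4 = 2
  item 12: 6 − 5 = 1
Completed scored items (13 of 14): 1, 4, 3, 2, 5, 5, 4, 2, 3, 5, 1, 4, 2; sum = 41.
Person mean = 41 / 13 ≈ 3.1538
Prorated total = (41 / 13) × 14 = 44.15 (to 2 dp)

44.15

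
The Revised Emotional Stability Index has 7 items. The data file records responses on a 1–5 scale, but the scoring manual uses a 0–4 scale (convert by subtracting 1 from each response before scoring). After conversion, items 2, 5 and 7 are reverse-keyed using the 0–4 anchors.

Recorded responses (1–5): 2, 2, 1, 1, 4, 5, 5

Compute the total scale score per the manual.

9

Convert to 0–4: 1, 1, 0, 0, 3, 4, 4
Reverse-coded (reversed = (0+4) − raw = 4 − raw):
  item 2: 4 − 1 = 3
  item 5: 4 − 3 = 1
  item 7: 4 − 4 = 0
Scored: 1, 3, 0, 0, 1, 4, 0
Total = 9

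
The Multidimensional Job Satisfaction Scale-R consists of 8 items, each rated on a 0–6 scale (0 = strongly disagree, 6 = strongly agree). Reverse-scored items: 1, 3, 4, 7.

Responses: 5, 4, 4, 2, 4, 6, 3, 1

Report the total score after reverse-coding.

Reverse-scored items use 6 − raw:
  item 1: 6 − 5 = 1
  item 3: 6 − 4 = 2
  item 4: 6 − 2 = 4
  item 7: 6 − 3 = 3
After reverse-coding: 1, 4, 2, 4, 4, 6, 3, 1
Total = 1 + 4 + 2 + 4 + 4 + 6 + 3 + 1 = 25

25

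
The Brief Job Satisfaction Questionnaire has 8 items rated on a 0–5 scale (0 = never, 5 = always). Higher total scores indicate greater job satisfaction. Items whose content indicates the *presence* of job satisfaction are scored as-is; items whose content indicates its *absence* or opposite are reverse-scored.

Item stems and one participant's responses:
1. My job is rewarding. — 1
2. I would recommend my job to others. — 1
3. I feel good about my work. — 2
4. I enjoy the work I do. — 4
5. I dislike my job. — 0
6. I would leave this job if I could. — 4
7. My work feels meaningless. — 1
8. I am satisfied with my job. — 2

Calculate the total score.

Items 5, 6, 7 describe the absence/opposite of job satisfaction → reverse-score.
reversed = (0+5) − raw = 5 − raw.
  item 1: 1
  item 2: 1
  item 3: 2
  item 4: 4
  item 5: 5 − 0 = 5
  item 6: 5 − 4 = 1
  item 7: 5 − 1 = 4
  item 8: 2
Total = 1 + 1 + 2 + 4 + 5 + 1 + 4 + 2 = 20

20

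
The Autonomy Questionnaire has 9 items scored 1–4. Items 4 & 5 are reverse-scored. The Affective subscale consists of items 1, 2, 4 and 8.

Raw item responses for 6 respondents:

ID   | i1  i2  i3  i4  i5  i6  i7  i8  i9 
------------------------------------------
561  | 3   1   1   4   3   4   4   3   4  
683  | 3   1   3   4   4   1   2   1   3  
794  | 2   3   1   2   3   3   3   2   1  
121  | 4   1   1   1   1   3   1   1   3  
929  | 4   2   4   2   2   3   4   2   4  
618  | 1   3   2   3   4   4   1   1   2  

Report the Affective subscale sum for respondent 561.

8

Respondent 561 raw: 3, 1, 1, 4, 3, 4, 4, 3, 4.
Affective items: 1, 2, 4, 8.
Reverse-coded (on a 1–4 scale, reversed = 5 − raw):
  item 1: 3
  item 2: 1
  item 4: 5 − 4 = 1
  item 8: 3
Sum = 3 + 1 + 1 + 3 = 8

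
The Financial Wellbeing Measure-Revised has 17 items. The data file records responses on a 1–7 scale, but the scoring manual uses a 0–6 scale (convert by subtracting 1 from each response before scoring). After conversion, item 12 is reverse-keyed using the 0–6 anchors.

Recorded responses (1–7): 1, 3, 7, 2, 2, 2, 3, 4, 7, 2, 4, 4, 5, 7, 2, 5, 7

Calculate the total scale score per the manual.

50

Convert to 0–6: 0, 2, 6, 1, 1, 1, 2, 3, 6, 1, 3, 3, 4, 6, 1, 4, 6
Reverse-coded (reverse-coded value = 6 − response):
  item 12: 6 − 3 = 3
Scored: 0, 2, 6, 1, 1, 1, 2, 3, 6, 1, 3, 3, 4, 6, 1, 4, 6
Total = 50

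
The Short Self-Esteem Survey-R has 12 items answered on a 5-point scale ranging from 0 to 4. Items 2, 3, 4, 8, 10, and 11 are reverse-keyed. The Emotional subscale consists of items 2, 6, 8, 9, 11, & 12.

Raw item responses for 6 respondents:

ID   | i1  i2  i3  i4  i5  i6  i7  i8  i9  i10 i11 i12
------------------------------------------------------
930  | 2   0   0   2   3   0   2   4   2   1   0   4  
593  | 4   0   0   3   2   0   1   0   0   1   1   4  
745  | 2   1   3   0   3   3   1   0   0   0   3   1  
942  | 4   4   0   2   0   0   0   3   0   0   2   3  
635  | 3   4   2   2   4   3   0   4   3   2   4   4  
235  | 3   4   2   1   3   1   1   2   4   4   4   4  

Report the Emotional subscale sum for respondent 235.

11

Respondent 235 raw: 3, 4, 2, 1, 3, 1, 1, 2, 4, 4, 4, 4.
Emotional items: 2, 6, 8, 9, 11, 12.
Reverse-coded (on a 0–4 scale, reversed = 4 − raw):
  item 2: 4 − 4 = 0
  item 6: 1
  item 8: 4 − 2 = 2
  item 9: 4
  item 11: 4 − 4 = 0
  item 12: 4
Sum = 0 + 1 + 2 + 4 + 0 + 4 = 11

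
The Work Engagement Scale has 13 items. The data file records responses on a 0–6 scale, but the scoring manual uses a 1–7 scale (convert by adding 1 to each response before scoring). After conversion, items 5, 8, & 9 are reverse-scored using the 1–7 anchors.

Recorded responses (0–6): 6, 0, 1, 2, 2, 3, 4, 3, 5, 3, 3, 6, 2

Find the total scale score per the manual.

Convert to 1–7: 7, 1, 2, 3, 3, 4, 5, 4, 6, 4, 4, 7, 3
Reverse-coded (on a 1–7 scale, reversed = 8 − raw):
  item 5: 8 − 3 = 5
  item 8: 8 − 4 = 4
  item 9: 8 − 6 = 2
Scored: 7, 1, 2, 3, 5, 4, 5, 4, 2, 4, 4, 7, 3
Total = 51

51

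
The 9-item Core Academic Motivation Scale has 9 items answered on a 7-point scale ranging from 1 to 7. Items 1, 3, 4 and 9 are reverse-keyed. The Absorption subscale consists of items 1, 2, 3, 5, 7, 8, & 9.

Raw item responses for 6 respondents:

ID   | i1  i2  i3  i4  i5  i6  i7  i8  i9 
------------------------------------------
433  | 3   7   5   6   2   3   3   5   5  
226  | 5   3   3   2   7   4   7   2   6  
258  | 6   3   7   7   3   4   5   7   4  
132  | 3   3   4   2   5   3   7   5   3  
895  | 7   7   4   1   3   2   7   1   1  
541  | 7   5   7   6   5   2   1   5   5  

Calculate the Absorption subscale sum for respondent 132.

Respondent 132 raw: 3, 3, 4, 2, 5, 3, 7, 5, 3.
Absorption items: 1, 2, 3, 5, 7, 8, 9.
Reverse-coded (reversed = (1+7) − raw = 8 − raw):
  item 1: 8 − 3 = 5
  item 2: 3
  item 3: 8 − 4 = 4
  item 5: 5
  item 7: 7
  item 8: 5
  item 9: 8 − 3 = 5
Sum = 5 + 3 + 4 + 5 + 7 + 5 + 5 = 34

34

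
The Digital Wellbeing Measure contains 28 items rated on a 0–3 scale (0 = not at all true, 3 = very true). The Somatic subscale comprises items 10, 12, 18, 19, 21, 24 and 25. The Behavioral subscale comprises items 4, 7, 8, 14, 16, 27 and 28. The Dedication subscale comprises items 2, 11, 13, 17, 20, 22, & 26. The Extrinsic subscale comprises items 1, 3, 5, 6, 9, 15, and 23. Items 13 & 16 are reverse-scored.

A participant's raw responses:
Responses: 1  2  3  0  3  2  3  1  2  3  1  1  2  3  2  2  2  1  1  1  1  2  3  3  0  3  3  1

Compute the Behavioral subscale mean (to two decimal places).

Behavioral items: 4, 7, 8, 14, 16, 27, 28.
Of these, item 16 is reverse-scored; reversed = (0+3) − raw = 3 − raw.
  item 4: 0
  item 7: 3
  item 8: 1
  item 14: 3
  item 16: 3 − 2 = 1
  item 27: 3
  item 28: 1
Sum = 0 + 3 + 1 + 3 + 1 + 3 + 1 = 12
Mean = 12 / 7 = 1.71

1.71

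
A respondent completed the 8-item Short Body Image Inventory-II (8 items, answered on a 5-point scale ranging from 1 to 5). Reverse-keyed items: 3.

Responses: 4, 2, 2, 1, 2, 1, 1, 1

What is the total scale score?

Reversing item 3 with 6 − raw:
Total = 4 + 2 + (6−2) + 1 + 2 + 1 + 1 + 1
      = 4 + 2 + 4 + 1 + 2 + 1 + 1 + 1 = 16

16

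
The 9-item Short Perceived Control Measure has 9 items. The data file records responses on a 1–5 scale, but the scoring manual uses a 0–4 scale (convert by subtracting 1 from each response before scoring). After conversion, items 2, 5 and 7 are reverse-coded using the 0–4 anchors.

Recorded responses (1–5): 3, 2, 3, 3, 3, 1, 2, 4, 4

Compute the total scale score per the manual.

20

Convert to 0–4: 2, 1, 2, 2, 2, 0, 1, 3, 3
Reverse-coded (reverse-coded value = 4 − response):
  item 2: 4 − 1 = 3
  item 5: 4 − 2 = 2
  item 7: 4 − 1 = 3
Scored: 2, 3, 2, 2, 2, 0, 3, 3, 3
Total = 20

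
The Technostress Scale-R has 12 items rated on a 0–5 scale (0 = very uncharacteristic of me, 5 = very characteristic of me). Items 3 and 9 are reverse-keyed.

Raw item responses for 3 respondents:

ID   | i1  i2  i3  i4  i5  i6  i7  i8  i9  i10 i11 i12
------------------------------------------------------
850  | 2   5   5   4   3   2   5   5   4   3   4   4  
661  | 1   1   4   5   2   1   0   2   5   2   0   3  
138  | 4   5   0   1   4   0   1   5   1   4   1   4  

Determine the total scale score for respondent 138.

Respondent 138 raw: 4, 5, 0, 1, 4, 0, 1, 5, 1, 4, 1, 4.
Reverse-coded (reverse-coded value = 5 − response):
  item 1: 4
  item 2: 5
  item 3: 5 − 0 = 5
  item 4: 1
  item 5: 4
  item 6: 0
  item 7: 1
  item 8: 5
  item 9: 5 − 1 = 4
  item 10: 4
  item 11: 1
  item 12: 4
Sum = 4 + 5 + 5 + 1 + 4 + 0 + 1 + 5 + 4 + 4 + 1 + 4 = 38

38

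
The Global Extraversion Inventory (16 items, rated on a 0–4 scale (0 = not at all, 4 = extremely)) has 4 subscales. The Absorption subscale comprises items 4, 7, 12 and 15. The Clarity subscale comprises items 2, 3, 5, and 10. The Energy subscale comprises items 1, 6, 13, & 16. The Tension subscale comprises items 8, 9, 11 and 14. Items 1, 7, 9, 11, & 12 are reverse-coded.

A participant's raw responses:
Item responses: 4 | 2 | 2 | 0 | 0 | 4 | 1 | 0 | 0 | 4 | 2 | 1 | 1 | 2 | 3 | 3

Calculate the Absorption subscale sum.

Absorption items: 4, 7, 12, 15.
Of these, items 7 & 12 are reverse-coded; on a 0–4 scale, reversed = 4 − raw.
  item 4: 0
  item 7: 4 − 1 = 3
  item 12: 4 − 1 = 3
  item 15: 3
Sum = 0 + 3 + 3 + 3 = 9

9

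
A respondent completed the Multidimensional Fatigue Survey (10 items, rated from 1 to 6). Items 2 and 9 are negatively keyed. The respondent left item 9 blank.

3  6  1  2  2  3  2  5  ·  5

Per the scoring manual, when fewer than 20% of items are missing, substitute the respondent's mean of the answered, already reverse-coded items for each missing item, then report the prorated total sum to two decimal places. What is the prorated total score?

26.67

Reverse-coded (reversed = (1+6) − raw = 7 − raw):
  item 2: 7 − 6 = 1
Completed scored items (9 of 10): 3, 1, 1, 2, 2, 3, 2, 5, 5; sum = 24.
Person mean = 24 / 9 ≈ 2.6667
Prorated total = (24 / 9) × 10 = 26.67 (to 2 dp)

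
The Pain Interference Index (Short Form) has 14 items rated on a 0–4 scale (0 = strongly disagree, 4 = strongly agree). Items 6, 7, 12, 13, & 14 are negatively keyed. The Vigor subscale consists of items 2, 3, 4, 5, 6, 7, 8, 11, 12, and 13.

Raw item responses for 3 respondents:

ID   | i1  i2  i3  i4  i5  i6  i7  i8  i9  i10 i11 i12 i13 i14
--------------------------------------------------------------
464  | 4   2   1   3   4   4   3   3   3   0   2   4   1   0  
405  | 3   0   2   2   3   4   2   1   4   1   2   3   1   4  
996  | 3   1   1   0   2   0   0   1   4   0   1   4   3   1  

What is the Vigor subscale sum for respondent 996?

15

Respondent 996 raw: 3, 1, 1, 0, 2, 0, 0, 1, 4, 0, 1, 4, 3, 1.
Vigor items: 2, 3, 4, 5, 6, 7, 8, 11, 12, 13.
Reverse-coded (reverse-coded value = 4 − response):
  item 2: 1
  item 3: 1
  item 4: 0
  item 5: 2
  item 6: 4 − 0 = 4
  item 7: 4 − 0 = 4
  item 8: 1
  item 11: 1
  item 12: 4 − 4 = 0
  item 13: 4 − 3 = 1
Sum = 1 + 1 + 0 + 2 + 4 + 4 + 1 + 1 + 0 + 1 = 15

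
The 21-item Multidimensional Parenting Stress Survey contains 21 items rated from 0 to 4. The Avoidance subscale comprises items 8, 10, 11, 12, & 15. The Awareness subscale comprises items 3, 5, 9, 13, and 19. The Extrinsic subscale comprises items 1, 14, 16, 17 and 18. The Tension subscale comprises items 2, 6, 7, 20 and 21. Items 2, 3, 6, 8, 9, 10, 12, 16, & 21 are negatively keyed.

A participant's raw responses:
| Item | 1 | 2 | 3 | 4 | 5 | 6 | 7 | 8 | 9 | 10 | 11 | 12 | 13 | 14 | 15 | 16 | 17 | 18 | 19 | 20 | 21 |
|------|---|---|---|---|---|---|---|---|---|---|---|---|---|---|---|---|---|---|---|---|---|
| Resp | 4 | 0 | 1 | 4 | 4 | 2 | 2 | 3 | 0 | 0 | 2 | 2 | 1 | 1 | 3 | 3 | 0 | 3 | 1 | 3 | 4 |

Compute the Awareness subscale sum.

Awareness items: 3, 5, 9, 13, 19.
Of these, items 3 & 9 are negatively keyed; on a 0–4 scale, reversed = 4 − raw.
  item 3: 4 − 1 = 3
  item 5: 4
  item 9: 4 − 0 = 4
  item 13: 1
  item 19: 1
Sum = 3 + 4 + 4 + 1 + 1 = 13

13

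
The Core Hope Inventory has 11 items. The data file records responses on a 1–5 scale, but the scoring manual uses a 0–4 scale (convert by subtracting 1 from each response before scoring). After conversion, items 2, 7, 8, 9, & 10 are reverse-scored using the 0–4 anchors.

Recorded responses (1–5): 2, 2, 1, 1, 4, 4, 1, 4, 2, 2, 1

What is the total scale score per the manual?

Convert to 0–4: 1, 1, 0, 0, 3, 3, 0, 3, 1, 1, 0
Reverse-coded (on a 0–4 scale, reversed = 4 − raw):
  item 2: 4 − 1 = 3
  item 7: 4 − 0 = 4
  item 8: 4 − 3 = 1
  item 9: 4 − 1 = 3
  item 10: 4 − 1 = 3
Scored: 1, 3, 0, 0, 3, 3, 4, 1, 3, 3, 0
Total = 21

21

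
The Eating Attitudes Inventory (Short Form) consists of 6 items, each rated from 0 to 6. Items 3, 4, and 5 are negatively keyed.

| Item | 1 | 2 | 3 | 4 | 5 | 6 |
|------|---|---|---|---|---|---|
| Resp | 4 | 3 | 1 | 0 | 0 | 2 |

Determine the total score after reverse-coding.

Reversing items 3, 4 and 5 with 6 − raw:
Total = 4 + 3 + (6−1) + (6−0) + (6−0) + 2
      = 4 + 3 + 5 + 6 + 6 + 2 = 26

26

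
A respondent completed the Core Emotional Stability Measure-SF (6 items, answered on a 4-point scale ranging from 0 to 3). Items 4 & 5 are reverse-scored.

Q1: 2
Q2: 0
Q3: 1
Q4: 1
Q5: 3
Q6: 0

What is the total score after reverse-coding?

5

Reversing items 4 and 5 with 3 − raw:
Total = 2 + 0 + 1 + (3−1) + (3−3) + 0
      = 2 + 0 + 1 + 2 + 0 + 0 = 5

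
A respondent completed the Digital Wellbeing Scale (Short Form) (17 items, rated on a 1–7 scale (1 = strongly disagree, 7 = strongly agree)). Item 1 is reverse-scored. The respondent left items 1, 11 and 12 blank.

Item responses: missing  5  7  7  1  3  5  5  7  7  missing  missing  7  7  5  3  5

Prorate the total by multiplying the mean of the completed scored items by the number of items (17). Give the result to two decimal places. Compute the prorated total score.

Reverse-coded (reversed = (1+7) − raw = 8 − raw):
Completed scored items (14 of 17): 5, 7, 7, 1, 3, 5, 5, 7, 7, 7, 7, 5, 3, 5; sum = 74.
Person mean = 74 / 14 ≈ 5.2857
Prorated total = (74 / 14) × 17 = 89.86 (to 2 dp)

89.86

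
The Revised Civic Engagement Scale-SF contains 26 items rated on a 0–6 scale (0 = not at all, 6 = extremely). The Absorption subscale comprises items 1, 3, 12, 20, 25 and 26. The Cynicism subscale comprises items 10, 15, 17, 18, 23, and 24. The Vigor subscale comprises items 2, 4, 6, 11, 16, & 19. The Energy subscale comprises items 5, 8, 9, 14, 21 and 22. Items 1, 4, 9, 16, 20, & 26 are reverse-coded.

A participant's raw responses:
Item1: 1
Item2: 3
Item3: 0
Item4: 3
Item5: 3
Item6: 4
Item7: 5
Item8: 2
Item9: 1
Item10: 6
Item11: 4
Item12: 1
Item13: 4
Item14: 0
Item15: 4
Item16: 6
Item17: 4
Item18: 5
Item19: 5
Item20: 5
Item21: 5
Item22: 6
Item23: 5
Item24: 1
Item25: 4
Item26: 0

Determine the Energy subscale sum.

21

Energy items: 5, 8, 9, 14, 21, 22.
Of these, item 9 is reverse-coded; on a 0–6 scale, reversed = 6 − raw.
  item 5: 3
  item 8: 2
  item 9: 6 − 1 = 5
  item 14: 0
  item 21: 5
  item 22: 6
Sum = 3 + 2 + 5 + 0 + 5 + 6 = 21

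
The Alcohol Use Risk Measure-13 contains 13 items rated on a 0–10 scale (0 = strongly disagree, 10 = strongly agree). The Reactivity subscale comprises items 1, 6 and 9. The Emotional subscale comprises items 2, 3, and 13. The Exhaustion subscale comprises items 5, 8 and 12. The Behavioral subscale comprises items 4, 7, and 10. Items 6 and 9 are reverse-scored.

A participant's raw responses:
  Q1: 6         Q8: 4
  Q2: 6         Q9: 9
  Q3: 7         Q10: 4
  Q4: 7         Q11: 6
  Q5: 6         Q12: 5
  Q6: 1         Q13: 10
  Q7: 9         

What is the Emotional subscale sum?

23

Emotional items: 2, 3, 13.
  item 2: 6
  item 3: 7
  item 13: 10
Sum = 6 + 7 + 10 = 23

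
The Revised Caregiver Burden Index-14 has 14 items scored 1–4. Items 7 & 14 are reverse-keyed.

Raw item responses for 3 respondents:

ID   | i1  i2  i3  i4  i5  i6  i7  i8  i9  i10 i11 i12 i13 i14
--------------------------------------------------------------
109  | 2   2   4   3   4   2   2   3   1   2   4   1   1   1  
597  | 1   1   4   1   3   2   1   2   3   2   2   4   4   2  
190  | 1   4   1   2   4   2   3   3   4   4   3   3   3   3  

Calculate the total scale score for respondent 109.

Respondent 109 raw: 2, 2, 4, 3, 4, 2, 2, 3, 1, 2, 4, 1, 1, 1.
Reverse-coded (reversed = (1+4) − raw = 5 − raw):
  item 1: 2
  item 2: 2
  item 3: 4
  item 4: 3
  item 5: 4
  item 6: 2
  item 7: 5 − 2 = 3
  item 8: 3
  item 9: 1
  item 10: 2
  item 11: 4
  item 12: 1
  item 13: 1
  item 14: 5 − 1 = 4
Sum = 2 + 2 + 4 + 3 + 4 + 2 + 3 + 3 + 1 + 2 + 4 + 1 + 1 + 4 = 36

36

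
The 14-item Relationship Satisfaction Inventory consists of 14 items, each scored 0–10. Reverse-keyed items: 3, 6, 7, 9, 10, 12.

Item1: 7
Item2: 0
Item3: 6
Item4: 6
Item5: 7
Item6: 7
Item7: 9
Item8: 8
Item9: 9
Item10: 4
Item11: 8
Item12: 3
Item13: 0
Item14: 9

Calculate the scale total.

Reverse-coded items (reverse-coded value = 10 − response):
  item 3: 10 − 6 = 4
  item 6: 10 − 7 = 3
  item 7: 10 − 9 = 1
  item 9: 10 − 9 = 1
  item 10: 10 − 4 = 6
  item 12: 10 − 3 = 7
After reverse-coding: 7, 0, 4, 6, 7, 3, 1, 8, 1, 6, 8, 7, 0, 9
Total = 7 + 0 + 4 + 6 + 7 + 3 + 1 + 8 + 1 + 6 + 8 + 7 + 0 + 9 = 67

67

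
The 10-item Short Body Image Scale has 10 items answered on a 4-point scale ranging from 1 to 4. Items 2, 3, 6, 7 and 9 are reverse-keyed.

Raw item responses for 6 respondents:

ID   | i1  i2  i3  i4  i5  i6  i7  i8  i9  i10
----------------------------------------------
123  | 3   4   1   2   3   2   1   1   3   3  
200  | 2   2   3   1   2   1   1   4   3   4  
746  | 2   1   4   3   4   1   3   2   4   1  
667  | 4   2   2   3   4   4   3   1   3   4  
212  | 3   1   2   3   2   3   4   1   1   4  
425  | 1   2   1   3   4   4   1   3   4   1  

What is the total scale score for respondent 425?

25

Respondent 425 raw: 1, 2, 1, 3, 4, 4, 1, 3, 4, 1.
Reverse-coded (reverse-coded value = 5 − response):
  item 1: 1
  item 2: 5 − 2 = 3
  item 3: 5 − 1 = 4
  item 4: 3
  item 5: 4
  item 6: 5 − 4 = 1
  item 7: 5 − 1 = 4
  item 8: 3
  item 9: 5 − 4 = 1
  item 10: 1
Sum = 1 + 3 + 4 + 3 + 4 + 1 + 4 + 3 + 1 + 1 = 25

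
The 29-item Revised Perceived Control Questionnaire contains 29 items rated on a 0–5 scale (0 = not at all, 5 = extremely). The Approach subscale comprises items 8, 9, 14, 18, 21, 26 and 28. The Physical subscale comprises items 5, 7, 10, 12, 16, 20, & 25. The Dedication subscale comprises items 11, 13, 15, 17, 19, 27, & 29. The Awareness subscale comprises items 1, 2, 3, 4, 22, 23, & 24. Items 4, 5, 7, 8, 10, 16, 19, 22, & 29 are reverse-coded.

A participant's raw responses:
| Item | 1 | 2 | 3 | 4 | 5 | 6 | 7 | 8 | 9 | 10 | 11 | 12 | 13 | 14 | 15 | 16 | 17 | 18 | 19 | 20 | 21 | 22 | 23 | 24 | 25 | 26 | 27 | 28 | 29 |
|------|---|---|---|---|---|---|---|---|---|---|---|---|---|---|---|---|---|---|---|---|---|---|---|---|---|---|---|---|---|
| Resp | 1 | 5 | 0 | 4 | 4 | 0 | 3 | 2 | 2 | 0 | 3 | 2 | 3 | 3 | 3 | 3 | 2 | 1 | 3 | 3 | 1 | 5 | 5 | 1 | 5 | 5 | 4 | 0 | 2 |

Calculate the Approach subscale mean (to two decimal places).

Approach items: 8, 9, 14, 18, 21, 26, 28.
Of these, item 8 is reverse-coded; reversed = (0+5) − raw = 5 − raw.
  item 8: 5 − 2 = 3
  item 9: 2
  item 14: 3
  item 18: 1
  item 21: 1
  item 26: 5
  item 28: 0
Sum = 3 + 2 + 3 + 1 + 1 + 5 + 0 = 15
Mean = 15 / 7 = 2.14

2.14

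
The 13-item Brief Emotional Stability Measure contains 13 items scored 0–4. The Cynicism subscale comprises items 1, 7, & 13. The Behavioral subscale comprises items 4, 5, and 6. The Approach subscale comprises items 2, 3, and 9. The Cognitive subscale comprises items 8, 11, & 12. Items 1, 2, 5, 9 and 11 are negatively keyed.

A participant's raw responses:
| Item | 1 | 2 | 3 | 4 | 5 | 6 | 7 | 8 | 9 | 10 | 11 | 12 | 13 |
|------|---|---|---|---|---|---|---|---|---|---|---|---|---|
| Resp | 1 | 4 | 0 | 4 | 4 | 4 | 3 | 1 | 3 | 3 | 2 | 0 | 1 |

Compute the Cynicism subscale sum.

7

Cynicism items: 1, 7, 13.
Of these, item 1 is negatively keyed; reverse-coded value = 4 − response.
  item 1: 4 − 1 = 3
  item 7: 3
  item 13: 1
Sum = 3 + 3 + 1 = 7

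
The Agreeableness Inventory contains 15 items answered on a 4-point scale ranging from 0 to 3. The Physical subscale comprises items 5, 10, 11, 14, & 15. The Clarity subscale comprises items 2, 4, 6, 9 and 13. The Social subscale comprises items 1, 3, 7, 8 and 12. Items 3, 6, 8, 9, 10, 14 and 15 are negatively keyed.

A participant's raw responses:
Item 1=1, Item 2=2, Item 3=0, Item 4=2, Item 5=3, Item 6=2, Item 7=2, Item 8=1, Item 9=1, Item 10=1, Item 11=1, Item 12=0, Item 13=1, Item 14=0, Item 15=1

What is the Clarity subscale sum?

Clarity items: 2, 4, 6, 9, 13.
Of these, items 6 & 9 are negatively keyed; on a 0–3 scale, reversed = 3 − raw.
  item 2: 2
  item 4: 2
  item 6: 3 − 2 = 1
  item 9: 3 − 1 = 2
  item 13: 1
Sum = 2 + 2 + 1 + 2 + 1 = 8

8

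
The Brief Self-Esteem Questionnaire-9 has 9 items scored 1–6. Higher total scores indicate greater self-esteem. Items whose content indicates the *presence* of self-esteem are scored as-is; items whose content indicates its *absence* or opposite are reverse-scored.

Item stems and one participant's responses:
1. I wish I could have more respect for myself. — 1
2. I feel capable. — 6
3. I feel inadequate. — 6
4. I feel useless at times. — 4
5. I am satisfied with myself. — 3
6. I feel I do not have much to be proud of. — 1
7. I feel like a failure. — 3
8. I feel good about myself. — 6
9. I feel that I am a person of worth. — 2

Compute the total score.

Items 1, 3, 4, 6, 7 describe the absence/opposite of self-esteem → reverse-score.
reversed = (1+6) − raw = 7 − raw.
  item 1: 7 − 1 = 6
  item 2: 6
  item 3: 7 − 6 = 1
  item 4: 7 − 4 = 3
  item 5: 3
  item 6: 7 − 1 = 6
  item 7: 7 − 3 = 4
  item 8: 6
  item 9: 2
Total = 6 + 6 + 1 + 3 + 3 + 6 + 4 + 6 + 2 = 37

37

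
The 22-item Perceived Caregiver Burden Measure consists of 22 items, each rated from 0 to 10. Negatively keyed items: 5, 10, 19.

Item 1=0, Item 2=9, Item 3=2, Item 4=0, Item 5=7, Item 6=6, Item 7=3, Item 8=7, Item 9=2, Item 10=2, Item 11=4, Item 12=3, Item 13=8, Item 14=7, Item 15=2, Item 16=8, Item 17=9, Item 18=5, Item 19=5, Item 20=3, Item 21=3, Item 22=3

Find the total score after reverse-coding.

Reversing items 5, 10, and 19 with 10 − raw:
Total = 0 + 9 + 2 + 0 + (10−7) + 6 + 3 + 7 + 2 + (10−2) + 4 + 3 + 8 + 7 + 2 + 8 + 9 + 5 + (10−5) + 3 + 3 + 3
      = 0 + 9 + 2 + 0 + 3 + 6 + 3 + 7 + 2 + 8 + 4 + 3 + 8 + 7 + 2 + 8 + 9 + 5 + 5 + 3 + 3 + 3 = 100

100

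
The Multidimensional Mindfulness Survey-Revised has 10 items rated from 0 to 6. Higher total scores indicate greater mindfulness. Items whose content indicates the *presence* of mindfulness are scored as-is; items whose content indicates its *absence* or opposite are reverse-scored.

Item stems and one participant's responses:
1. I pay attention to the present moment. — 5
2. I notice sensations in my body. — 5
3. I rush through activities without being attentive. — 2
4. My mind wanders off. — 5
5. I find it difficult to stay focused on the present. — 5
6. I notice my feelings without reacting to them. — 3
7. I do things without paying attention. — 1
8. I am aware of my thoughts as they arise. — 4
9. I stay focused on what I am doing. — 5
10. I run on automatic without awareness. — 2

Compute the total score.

37

Items 3, 4, 5, 7, 10 describe the absence/opposite of mindfulness → reverse-score.
on a 0–6 scale, reversed = 6 − raw.
  item 1: 5
  item 2: 5
  item 3: 6 − 2 = 4
  item 4: 6 − 5 = 1
  item 5: 6 − 5 = 1
  item 6: 3
  item 7: 6 − 1 = 5
  item 8: 4
  item 9: 5
  item 10: 6 − 2 = 4
Total = 5 + 5 + 4 + 1 + 1 + 3 + 5 + 4 + 5 + 4 = 37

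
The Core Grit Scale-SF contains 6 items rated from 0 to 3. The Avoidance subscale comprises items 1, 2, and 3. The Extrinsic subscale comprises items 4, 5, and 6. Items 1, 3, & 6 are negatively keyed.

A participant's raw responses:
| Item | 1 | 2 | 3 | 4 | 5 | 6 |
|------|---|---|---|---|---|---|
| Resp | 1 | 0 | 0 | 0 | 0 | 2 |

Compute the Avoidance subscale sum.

5

Avoidance items: 1, 2, 3.
Of these, items 1 & 3 are negatively keyed; on a 0–3 scale, reversed = 3 − raw.
  item 1: 3 − 1 = 2
  item 2: 0
  item 3: 3 − 0 = 3
Sum = 2 + 0 + 3 = 5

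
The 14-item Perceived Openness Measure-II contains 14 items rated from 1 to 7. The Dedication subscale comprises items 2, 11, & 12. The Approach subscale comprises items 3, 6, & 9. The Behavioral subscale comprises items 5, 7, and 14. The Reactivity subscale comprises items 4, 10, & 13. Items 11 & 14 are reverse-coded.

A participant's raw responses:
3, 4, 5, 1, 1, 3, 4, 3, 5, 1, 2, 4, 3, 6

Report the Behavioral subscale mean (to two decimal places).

2.33

Behavioral items: 5, 7, 14.
Of these, item 14 is reverse-coded; reverse-coded value = 8 − response.
  item 5: 1
  item 7: 4
  item 14: 8 − 6 = 2
Sum = 1 + 4 + 2 = 7
Mean = 7 / 3 = 2.33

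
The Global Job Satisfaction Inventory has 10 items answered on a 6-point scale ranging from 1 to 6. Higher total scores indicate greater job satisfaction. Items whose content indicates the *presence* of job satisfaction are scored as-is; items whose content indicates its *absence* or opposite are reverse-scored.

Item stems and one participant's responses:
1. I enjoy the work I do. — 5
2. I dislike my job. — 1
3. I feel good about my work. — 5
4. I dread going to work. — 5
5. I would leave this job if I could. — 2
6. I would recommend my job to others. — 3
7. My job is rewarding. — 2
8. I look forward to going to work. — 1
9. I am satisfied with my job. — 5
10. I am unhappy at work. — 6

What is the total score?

35

Items 2, 4, 5, 10 describe the absence/opposite of job satisfaction → reverse-score.
on a 1–6 scale, reversed = 7 − raw.
  item 1: 5
  item 2: 7 − 1 = 6
  item 3: 5
  item 4: 7 − 5 = 2
  item 5: 7 − 2 = 5
  item 6: 3
  item 7: 2
  item 8: 1
  item 9: 5
  item 10: 7 − 6 = 1
Total = 5 + 6 + 5 + 2 + 5 + 3 + 2 + 1 + 5 + 1 = 35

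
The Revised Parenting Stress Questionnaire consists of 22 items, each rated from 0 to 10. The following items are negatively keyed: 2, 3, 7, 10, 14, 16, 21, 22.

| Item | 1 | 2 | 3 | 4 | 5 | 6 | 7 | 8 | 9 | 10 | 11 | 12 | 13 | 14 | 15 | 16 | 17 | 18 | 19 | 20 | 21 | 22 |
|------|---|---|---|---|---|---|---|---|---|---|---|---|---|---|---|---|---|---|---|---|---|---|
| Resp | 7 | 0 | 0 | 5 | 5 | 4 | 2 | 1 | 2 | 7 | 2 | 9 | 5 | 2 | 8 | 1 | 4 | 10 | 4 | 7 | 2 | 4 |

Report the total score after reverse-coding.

135

Raw sum = 91. Negatively keyed items: 2, 3, 7, 10, 14, 16, 21, 22; their raw sum = 18.
Each reversal replaces raw with 10 − raw, changing the total by 10 − 2·raw per item.
Total = 91 + 8·10 − 2·18 = 91 + 80 − 36 = 135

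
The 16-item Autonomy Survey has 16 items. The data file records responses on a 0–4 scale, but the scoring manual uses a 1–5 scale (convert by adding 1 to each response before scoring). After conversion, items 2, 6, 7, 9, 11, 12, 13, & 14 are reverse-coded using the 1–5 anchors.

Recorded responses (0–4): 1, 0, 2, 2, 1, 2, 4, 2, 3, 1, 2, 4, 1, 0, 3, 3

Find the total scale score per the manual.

Convert to 1–5: 2, 1, 3, 3, 2, 3, 5, 3, 4, 2, 3, 5, 2, 1, 4, 4
Reverse-coded (on a 1–5 scale, reversed = 6 − raw):
  item 2: 6 − 1 = 5
  item 6: 6 − 3 = 3
  item 7: 6 − 5 = 1
  item 9: 6 − 4 = 2
  item 11: 6 − 3 = 3
  item 12: 6 − 5 = 1
  item 13: 6 − 2 = 4
  item 14: 6 − 1 = 5
Scored: 2, 5, 3, 3, 2, 3, 1, 3, 2, 2, 3, 1, 4, 5, 4, 4
Total = 47

47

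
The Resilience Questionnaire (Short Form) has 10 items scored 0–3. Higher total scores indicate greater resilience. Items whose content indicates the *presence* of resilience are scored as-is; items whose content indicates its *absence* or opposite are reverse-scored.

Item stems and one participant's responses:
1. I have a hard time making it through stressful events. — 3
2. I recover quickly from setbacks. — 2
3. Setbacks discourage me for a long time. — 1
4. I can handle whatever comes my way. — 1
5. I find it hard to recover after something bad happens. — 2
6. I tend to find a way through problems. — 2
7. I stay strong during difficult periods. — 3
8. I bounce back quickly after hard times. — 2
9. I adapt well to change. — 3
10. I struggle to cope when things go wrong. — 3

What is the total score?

16

Items 1, 3, 5, 10 describe the absence/opposite of resilience → reverse-score.
reverse-coded value = 3 − response.
  item 1: 3 − 3 = 0
  item 2: 2
  item 3: 3 − 1 = 2
  item 4: 1
  item 5: 3 − 2 = 1
  item 6: 2
  item 7: 3
  item 8: 2
  item 9: 3
  item 10: 3 − 3 = 0
Total = 0 + 2 + 2 + 1 + 1 + 2 + 3 + 2 + 3 + 0 = 16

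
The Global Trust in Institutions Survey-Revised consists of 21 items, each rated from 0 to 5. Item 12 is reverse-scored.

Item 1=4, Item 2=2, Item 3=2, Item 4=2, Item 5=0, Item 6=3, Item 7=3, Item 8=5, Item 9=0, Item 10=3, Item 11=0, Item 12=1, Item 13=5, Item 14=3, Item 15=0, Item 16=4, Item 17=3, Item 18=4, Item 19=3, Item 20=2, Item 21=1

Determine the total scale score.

Apply reverse scoring (reverse-coded value = 5 − response):
  item 12: 5 − 1 = 4
After reverse-coding: 4, 2, 2, 2, 0, 3, 3, 5, 0, 3, 0, 4, 5, 3, 0, 4, 3, 4, 3, 2, 1
Total = 4 + 2 + 2 + 2 + 0 + 3 + 3 + 5 + 0 + 3 + 0 + 4 + 5 + 3 + 0 + 4 + 3 + 4 + 3 + 2 + 1 = 53

53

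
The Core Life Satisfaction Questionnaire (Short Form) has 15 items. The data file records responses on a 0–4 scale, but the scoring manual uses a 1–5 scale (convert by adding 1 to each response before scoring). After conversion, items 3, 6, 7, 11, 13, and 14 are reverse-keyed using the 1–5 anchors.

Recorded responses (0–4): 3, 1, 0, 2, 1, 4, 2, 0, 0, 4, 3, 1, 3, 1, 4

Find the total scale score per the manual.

42

Convert to 1–5: 4, 2, 1, 3, 2, 5, 3, 1, 1, 5, 4, 2, 4, 2, 5
Reverse-coded (reverse-coded value = 6 − response):
  item 3: 6 − 1 = 5
  item 6: 6 − 5 = 1
  item 7: 6 − 3 = 3
  item 11: 6 − 4 = 2
  item 13: 6 − 4 = 2
  item 14: 6 − 2 = 4
Scored: 4, 2, 5, 3, 2, 1, 3, 1, 1, 5, 2, 2, 2, 4, 5
Total = 42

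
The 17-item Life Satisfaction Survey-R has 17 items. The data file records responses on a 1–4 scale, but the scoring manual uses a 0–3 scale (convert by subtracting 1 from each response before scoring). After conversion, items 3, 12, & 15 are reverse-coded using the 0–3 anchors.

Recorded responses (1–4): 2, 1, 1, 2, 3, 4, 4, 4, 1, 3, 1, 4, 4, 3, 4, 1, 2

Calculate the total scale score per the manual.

24

Convert to 0–3: 1, 0, 0, 1, 2, 3, 3, 3, 0, 2, 0, 3, 3, 2, 3, 0, 1
Reverse-coded (reversed = (0+3) − raw = 3 − raw):
  item 3: 3 − 0 = 3
  item 12: 3 − 3 = 0
  item 15: 3 − 3 = 0
Scored: 1, 0, 3, 1, 2, 3, 3, 3, 0, 2, 0, 0, 3, 2, 0, 0, 1
Total = 24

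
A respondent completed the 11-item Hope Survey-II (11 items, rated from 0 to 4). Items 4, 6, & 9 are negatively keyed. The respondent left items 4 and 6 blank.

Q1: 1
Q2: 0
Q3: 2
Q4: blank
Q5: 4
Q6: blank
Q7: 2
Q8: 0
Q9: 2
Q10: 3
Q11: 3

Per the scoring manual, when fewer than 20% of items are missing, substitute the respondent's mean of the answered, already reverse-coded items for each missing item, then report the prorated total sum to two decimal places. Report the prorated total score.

20.78

Reverse-coded (reverse-coded value = 4 − response):
  item 9: 4 − 2 = 2
Completed scored items (9 of 11): 1, 0, 2, 4, 2, 0, 2, 3, 3; sum = 17.
Person mean = 17 / 9 ≈ 1.8889
Prorated total = (17 / 9) × 11 = 20.78 (to 2 dp)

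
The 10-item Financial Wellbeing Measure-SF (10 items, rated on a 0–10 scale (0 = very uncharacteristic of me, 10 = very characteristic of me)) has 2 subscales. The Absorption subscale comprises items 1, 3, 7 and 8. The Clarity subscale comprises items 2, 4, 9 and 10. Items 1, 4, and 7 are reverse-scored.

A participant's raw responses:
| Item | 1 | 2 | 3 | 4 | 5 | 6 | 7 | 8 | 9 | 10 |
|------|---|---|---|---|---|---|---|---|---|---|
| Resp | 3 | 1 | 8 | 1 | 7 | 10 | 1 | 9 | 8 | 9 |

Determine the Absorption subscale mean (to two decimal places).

Absorption items: 1, 3, 7, 8.
Of these, items 1 and 7 are reverse-scored; on a 0–10 scale, reversed = 10 − raw.
  item 1: 10 − 3 = 7
  item 3: 8
  item 7: 10 − 1 = 9
  item 8: 9
Sum = 7 + 8 + 9 + 9 = 33
Mean = 33 / 4 = 8.25

8.25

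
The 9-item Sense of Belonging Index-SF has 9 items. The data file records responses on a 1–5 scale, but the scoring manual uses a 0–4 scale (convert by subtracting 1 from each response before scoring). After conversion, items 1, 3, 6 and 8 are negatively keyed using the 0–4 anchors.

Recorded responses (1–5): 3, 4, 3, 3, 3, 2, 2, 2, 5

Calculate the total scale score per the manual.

22

Convert to 0–4: 2, 3, 2, 2, 2, 1, 1, 1, 4
Reverse-coded (on a 0–4 scale, reversed = 4 − raw):
  item 1: 4 − 2 = 2
  item 3: 4 − 2 = 2
  item 6: 4 − 1 = 3
  item 8: 4 − 1 = 3
Scored: 2, 3, 2, 2, 2, 3, 1, 3, 4
Total = 22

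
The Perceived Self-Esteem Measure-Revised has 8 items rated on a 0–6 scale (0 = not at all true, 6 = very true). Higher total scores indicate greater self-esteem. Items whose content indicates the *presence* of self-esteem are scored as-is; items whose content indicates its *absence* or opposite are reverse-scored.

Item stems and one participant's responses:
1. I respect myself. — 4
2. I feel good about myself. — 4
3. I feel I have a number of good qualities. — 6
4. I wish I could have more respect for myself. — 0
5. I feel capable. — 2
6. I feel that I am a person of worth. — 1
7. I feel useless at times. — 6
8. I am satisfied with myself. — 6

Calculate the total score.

29

Items 4, 7 describe the absence/opposite of self-esteem → reverse-score.
on a 0–6 scale, reversed = 6 − raw.
  item 1: 4
  item 2: 4
  item 3: 6
  item 4: 6 − 0 = 6
  item 5: 2
  item 6: 1
  item 7: 6 − 6 = 0
  item 8: 6
Total = 4 + 4 + 6 + 6 + 2 + 1 + 0 + 6 = 29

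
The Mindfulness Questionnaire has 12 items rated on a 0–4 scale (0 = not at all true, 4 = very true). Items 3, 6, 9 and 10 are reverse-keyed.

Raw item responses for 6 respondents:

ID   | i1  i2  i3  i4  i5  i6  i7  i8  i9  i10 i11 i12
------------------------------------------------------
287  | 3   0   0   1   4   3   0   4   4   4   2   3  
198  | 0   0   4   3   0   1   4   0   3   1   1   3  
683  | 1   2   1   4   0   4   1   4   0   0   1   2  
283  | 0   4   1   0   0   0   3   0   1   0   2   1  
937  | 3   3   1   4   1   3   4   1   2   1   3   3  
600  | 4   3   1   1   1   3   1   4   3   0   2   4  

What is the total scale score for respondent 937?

Respondent 937 raw: 3, 3, 1, 4, 1, 3, 4, 1, 2, 1, 3, 3.
Reverse-coded (reverse-coded value = 4 − response):
  item 1: 3
  item 2: 3
  item 3: 4 − 1 = 3
  item 4: 4
  item 5: 1
  item 6: 4 − 3 = 1
  item 7: 4
  item 8: 1
  item 9: 4 − 2 = 2
  item 10: 4 − 1 = 3
  item 11: 3
  item 12: 3
Sum = 3 + 3 + 3 + 4 + 1 + 1 + 4 + 1 + 2 + 3 + 3 + 3 = 31

31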